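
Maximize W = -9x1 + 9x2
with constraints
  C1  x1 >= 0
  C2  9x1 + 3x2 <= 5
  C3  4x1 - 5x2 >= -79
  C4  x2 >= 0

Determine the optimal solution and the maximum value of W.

x1 = 0, x2 = 5/3, maximum W = 15

Corner points and W = -9x1 + 9x2:
  (0, 5/3) → W = 15
  (0, 0) → W = 0
  (5/9, 0) → W = -5

At the optimal vertex, x1 = 0 and 9x1 + 3x2 = 5.
Solving simultaneously gives x1 = 0, x2 = 5/3.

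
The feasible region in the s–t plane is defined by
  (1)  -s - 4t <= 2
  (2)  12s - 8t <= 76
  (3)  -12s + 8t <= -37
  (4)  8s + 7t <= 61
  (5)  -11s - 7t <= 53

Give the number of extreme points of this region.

4

Intersecting each pair of boundary lines and keeping only the points that satisfy every inequality leaves:
  (36/7, -25/14)
  (33/14, -61/56)
  (255/37, 31/37)
  (747/148, 109/37)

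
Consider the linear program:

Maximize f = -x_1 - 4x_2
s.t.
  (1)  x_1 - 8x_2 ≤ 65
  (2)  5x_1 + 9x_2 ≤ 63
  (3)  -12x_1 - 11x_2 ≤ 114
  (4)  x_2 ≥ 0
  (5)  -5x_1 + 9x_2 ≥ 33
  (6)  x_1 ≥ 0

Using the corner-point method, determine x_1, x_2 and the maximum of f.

Extreme points and f = -x_1 - 4x_2:
  (3, 16/3) → f = -73/3
  (0, 7) → f = -28
  (0, 11/3) → f = -44/3

At the optimal vertex, -5x_1 + 9x_2 = 33 and x_1 = 0.
Solving simultaneously gives x_1 = 0, x_2 = 11/3.

x_1 = 0, x_2 = 11/3, maximum f = -44/3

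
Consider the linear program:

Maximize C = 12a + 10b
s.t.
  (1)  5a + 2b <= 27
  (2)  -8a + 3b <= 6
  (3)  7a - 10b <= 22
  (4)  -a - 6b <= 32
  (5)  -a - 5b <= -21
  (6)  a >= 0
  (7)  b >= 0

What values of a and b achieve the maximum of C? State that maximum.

a = 69/31, b = 246/31, maximum C = 3288/31

Extreme points and C = 12a + 10b:
  (69/31, 246/31) → C = 3288/31
  (93/23, 78/23) → C = 1896/23
  (33/43, 174/43) → C = 2136/43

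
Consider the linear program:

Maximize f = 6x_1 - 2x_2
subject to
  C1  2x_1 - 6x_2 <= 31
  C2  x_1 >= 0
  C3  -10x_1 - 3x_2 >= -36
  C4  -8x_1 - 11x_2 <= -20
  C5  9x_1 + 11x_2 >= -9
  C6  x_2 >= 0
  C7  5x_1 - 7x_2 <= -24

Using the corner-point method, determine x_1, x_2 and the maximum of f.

Vertices and f = 6x_1 - 2x_2:
  (0, 12) → f = -24
  (0, 24/7) → f = -48/7
  (36/17, 84/17) → f = 48/17

The optimum lies where -10x_1 - 3x_2 = -36 and 5x_1 - 7x_2 = -24.
Solving simultaneously gives x_1 = 36/17, x_2 = 84/17.

x_1 = 36/17, x_2 = 84/17, maximum f = 48/17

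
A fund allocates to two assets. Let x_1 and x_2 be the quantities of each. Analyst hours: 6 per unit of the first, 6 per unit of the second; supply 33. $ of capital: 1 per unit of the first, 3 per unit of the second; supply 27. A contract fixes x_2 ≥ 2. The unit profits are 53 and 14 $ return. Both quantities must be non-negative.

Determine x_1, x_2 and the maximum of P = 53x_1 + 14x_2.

x_1 = 7/2, x_2 = 2, maximum P = 427/2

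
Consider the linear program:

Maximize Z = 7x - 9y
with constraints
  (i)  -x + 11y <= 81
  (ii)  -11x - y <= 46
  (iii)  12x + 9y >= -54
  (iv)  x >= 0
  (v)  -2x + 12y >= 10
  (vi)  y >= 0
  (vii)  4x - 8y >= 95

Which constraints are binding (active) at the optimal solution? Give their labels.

(i) and (v)

Feasible corners and Z = 7x - 9y:
  (431/5, 76/5) → Z = 2333/5
  (1693/36, 419/36) → Z = 2020/9
  (305/8, 115/16) → Z = 3235/16

The maximum is at (431/5, 76/5). Substituting into each constraint, equality holds for (i) and (v); the remaining constraints have slack.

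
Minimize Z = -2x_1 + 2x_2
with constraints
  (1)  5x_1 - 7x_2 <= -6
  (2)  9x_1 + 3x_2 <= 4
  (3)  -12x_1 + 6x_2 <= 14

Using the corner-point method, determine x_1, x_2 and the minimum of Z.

x_1 = 5/39, x_2 = 37/39, minimum Z = 64/39

Extreme points and Z = -2x_1 + 2x_2:
  (5/39, 37/39) → Z = 64/39
  (-31/27, 1/27) → Z = 64/27
  (-1/5, 29/15) → Z = 64/15

The binding constraints are 5x_1 - 7x_2 = -6 and 9x_1 + 3x_2 = 4.
Solving simultaneously gives x_1 = 5/39, x_2 = 37/39.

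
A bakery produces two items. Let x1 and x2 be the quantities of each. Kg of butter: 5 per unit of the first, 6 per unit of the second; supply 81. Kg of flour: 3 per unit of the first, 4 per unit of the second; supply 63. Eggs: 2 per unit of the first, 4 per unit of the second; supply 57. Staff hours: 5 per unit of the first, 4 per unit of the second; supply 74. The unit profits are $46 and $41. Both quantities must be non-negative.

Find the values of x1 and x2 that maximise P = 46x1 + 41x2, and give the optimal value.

x1 = 12, x2 = 7/2, maximum P = 1391/2

Feasible corners and P = 46x1 + 41x2:
  (0, 0) → P = 0
  (0, 27/2) → P = 1107/2
  (74/5, 0) → P = 3404/5
  (12, 7/2) → P = 1391/2

The optimum lies where 5x1 + 6x2 = 81 and 5x1 + 4x2 = 74.
Solving simultaneously gives x1 = 12, x2 = 7/2.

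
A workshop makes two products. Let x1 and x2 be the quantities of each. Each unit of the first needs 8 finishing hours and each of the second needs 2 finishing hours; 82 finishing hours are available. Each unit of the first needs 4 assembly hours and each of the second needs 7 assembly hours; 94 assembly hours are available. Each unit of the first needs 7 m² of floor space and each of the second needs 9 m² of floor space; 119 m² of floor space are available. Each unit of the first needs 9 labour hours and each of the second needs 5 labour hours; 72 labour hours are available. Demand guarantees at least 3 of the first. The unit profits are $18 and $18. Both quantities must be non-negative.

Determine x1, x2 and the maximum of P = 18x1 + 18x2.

Vertices and P = 18x1 + 18x2:
  (8, 0) → P = 144
  (3, 0) → P = 54
  (3, 9) → P = 216

x1 = 3, x2 = 9, maximum P = 216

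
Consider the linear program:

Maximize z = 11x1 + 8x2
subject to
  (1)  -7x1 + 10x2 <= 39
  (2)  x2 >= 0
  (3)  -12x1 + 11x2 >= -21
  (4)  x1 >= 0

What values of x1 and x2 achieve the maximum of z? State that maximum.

x1 = 639/43, x2 = 615/43, maximum z = 11949/43

Corner points and z = 11x1 + 8x2:
  (639/43, 615/43) → z = 11949/43
  (0, 39/10) → z = 156/5
  (7/4, 0) → z = 77/4
  (0, 0) → z = 0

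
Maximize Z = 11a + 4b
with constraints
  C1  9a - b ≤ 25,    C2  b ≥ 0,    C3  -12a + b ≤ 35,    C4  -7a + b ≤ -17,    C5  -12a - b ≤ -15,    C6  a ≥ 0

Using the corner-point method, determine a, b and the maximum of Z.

Vertices and Z = 11a + 4b:
  (25/9, 0) → Z = 275/9
  (4, 11) → Z = 88
  (17/7, 0) → Z = 187/7

The binding constraints are 9a - b = 25 and -7a + b = -17.
Solving simultaneously gives a = 4, b = 11.

a = 4, b = 11, maximum Z = 88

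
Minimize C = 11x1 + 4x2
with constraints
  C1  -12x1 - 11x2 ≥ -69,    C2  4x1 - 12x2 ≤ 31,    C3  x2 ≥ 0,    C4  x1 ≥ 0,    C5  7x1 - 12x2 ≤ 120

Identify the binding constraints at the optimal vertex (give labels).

C3 and C4

Extreme points and C = 11x1 + 4x2:
  (23/4, 0) → C = 253/4
  (0, 69/11) → C = 276/11
  (0, 0) → C = 0

The minimum is at (0, 0). Substituting into each constraint, equality holds for C3 and C4; the remaining constraints have slack.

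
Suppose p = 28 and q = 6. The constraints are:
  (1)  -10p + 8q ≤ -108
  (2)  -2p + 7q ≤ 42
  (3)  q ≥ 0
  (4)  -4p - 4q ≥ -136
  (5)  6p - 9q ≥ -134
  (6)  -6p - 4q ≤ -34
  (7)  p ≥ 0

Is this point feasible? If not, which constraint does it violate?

feasible

(1): -232 ≤ -108 ✓
(2): -14 ≤ 42 ✓
(3): 6 ≥ 0 ✓
(4): -136 ≥ -136 ✓
(5): 114 ≥ -134 ✓
(6): -192 ≤ -34 ✓
(7): 28 ≥ 0 ✓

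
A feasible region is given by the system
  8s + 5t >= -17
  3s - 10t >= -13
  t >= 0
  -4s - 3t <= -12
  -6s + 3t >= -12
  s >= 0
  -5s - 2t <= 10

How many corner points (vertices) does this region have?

Pairwise boundary intersections that survive every other constraint:
  (81/49, 88/49)
  (53/17, 38/17)
  (12/5, 4/5)

3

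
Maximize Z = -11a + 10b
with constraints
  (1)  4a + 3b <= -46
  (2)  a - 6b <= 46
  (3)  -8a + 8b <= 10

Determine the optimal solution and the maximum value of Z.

Corner points and Z = -11a + 10b:
  (-46/9, -230/27) → Z = -782/27
  (-199/28, -41/7) → Z = 549/28
  (-107/10, -189/20) → Z = 116/5

a = -107/10, b = -189/20, maximum Z = 116/5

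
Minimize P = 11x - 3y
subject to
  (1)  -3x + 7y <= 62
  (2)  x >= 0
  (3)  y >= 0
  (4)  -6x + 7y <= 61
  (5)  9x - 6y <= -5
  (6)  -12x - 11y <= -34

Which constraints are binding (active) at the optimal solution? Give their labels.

Vertices and P = 11x - 3y:
  (1/3, 9) → P = -70/3
  (337/45, 181/15) → P = 2078/45
  (0, 61/7) → P = -183/7
  (0, 34/11) → P = -102/11
  (149/171, 122/57) → P = 541/171

The minimum is at (0, 61/7). Substituting into each constraint, equality holds for (2) and (4); the remaining constraints have slack.

(2) and (4)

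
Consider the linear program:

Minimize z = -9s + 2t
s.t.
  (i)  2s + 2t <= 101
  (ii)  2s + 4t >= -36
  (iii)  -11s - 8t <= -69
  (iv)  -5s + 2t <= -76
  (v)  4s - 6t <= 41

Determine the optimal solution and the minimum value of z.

The binding constraints are 2s + 2t = 101 and 4s - 6t = 41.
Solving simultaneously gives s = 172/5, t = 161/10.

s = 172/5, t = 161/10, minimum z = -1387/5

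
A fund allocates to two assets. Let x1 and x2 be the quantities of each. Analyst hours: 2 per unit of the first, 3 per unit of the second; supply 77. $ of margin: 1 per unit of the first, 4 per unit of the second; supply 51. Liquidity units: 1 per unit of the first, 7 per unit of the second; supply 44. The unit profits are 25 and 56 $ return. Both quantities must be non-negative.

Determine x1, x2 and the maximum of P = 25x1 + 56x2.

x1 = 37, x2 = 1, maximum P = 981

Feasible corners and P = 25x1 + 56x2:
  (0, 0) → P = 0
  (0, 44/7) → P = 352
  (77/2, 0) → P = 1925/2
  (37, 1) → P = 981

The optimum lies where 2x1 + 3x2 = 77 and x1 + 7x2 = 44.
Solving simultaneously gives x1 = 37, x2 = 1.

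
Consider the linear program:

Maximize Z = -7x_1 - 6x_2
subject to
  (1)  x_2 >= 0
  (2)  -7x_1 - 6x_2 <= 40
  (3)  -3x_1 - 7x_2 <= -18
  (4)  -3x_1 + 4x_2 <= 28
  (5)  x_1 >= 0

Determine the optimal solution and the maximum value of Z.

Corner points and Z = -7x_1 - 6x_2:
  (6, 0) → Z = -42
  (0, 18/7) → Z = -108/7
  (0, 7) → Z = -42
The feasible region is unbounded (it extends along (4, 3), (1, 0)), but Z strictly decreases along every unbounded feasible direction, so there is no improving ray and the maximum is attained at a vertex.

x_1 = 0, x_2 = 18/7, maximum Z = -108/7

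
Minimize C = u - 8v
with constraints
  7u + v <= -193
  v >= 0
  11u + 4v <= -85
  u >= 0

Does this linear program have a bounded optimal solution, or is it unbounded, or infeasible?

infeasible

The boundaries 7u + v = -193 and v = 0 meet at (-193/7, 0), but that point violates u ≥ 0. Every candidate vertex is excluded by some other constraint, so the feasible region is empty.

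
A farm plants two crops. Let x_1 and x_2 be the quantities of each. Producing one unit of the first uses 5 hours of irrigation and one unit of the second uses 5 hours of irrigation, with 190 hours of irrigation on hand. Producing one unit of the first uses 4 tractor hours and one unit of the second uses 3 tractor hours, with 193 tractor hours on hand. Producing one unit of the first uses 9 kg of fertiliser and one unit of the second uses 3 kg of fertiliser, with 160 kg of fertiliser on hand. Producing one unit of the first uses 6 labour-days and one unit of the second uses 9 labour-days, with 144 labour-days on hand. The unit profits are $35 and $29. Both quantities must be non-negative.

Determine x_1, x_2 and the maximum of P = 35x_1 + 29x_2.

Corner points and P = 35x_1 + 29x_2:
  (0, 0) → P = 0
  (0, 16) → P = 464
  (160/9, 0) → P = 5600/9
  (16, 16/3) → P = 2144/3

x_1 = 16, x_2 = 16/3, maximum P = 2144/3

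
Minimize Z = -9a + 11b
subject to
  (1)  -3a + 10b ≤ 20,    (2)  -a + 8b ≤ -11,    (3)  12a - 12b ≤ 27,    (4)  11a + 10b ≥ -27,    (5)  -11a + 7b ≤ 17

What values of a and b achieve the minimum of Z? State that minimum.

Corner points and Z = -9a + 11b:
  (1, -5/4) → Z = -91/4
  (-53/49, -74/49) → Z = -337/49
  (-3/14, -69/28) → Z = -705/28

At the optimal vertex, 12a - 12b = 27 and 11a + 10b = -27.
Solving simultaneously gives a = -3/14, b = -69/28.

a = -3/14, b = -69/28, minimum Z = -705/28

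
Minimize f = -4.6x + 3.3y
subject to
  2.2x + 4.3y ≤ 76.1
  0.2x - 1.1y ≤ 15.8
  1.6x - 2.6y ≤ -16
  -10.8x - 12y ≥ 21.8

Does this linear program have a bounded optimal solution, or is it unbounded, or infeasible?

Corner points and f = -4.6x + 3.3y:
  (-50347/1002, 21746/501) → f = 1875599/5010
  (-1467/31, -712/31) → f = 21993/155
  (-6217/1182, 1724/591) → f = 199883/5910
The feasible region has finitely many vertices and no improving ray; the minimum is 199883/5910 at (-6217/1182, 1724/591).

bounded optimum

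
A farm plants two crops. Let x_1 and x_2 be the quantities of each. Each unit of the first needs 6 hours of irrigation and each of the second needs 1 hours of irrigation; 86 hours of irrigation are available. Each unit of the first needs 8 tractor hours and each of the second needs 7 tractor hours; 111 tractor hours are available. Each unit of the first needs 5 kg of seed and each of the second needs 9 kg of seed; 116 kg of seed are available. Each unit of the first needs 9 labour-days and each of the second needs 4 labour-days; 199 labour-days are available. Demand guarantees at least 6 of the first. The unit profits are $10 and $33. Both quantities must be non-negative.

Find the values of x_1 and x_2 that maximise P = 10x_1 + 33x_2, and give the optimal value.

x_1 = 6, x_2 = 9, maximum P = 357

Extreme points and P = 10x_1 + 33x_2:
  (111/8, 0) → P = 555/4
  (6, 0) → P = 60
  (6, 9) → P = 357

The optimum lies where 8x_1 + 7x_2 = 111 and x_1 = 6.
Solving simultaneously gives x_1 = 6, x_2 = 9.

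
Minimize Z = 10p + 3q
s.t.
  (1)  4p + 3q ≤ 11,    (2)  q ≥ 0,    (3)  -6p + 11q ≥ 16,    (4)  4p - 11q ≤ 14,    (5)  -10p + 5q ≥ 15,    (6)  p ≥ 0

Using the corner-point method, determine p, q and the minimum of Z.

p = 0, q = 3, minimum Z = 9

Vertices and Z = 10p + 3q:
  (1/5, 17/5) → Z = 61/5
  (0, 11/3) → Z = 11
  (0, 3) → Z = 9

The binding constraints are -10p + 5q = 15 and p = 0.
Solving simultaneously gives p = 0, q = 3.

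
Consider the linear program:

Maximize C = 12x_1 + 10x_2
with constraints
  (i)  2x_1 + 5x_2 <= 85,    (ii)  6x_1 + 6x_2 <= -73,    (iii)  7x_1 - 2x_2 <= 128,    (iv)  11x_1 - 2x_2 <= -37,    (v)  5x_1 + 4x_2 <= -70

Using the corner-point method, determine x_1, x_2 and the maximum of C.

Feasible corners and C = 12x_1 + 10x_2:
  (-875/18, 328/9) → C = -1970/9
  (-64/3, 55/6) → C = -493/3
  (-165/4, -1667/8) → C = -10315/4
  (-16/3, -65/6) → C = -517/3
The feasible region is unbounded (it extends along (-5, 2), (-2, -7)), but C strictly decreases along every unbounded feasible direction, so there is no improving ray and the maximum is attained at a vertex.

The binding constraints are 6x_1 + 6x_2 = -73 and 5x_1 + 4x_2 = -70.
Solving simultaneously gives x_1 = -64/3, x_2 = 55/6.

x_1 = -64/3, x_2 = 55/6, maximum C = -493/3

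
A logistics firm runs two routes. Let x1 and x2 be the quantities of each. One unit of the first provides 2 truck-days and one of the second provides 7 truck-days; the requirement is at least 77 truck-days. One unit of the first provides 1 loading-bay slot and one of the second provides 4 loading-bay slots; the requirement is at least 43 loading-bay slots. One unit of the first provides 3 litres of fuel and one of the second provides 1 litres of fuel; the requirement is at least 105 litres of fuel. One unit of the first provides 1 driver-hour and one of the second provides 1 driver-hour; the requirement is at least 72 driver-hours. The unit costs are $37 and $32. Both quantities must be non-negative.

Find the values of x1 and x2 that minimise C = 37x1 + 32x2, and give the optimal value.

x1 = 33/2, x2 = 111/2, minimum C = 4773/2

Vertices and C = 37x1 + 32x2:
  (0, 105) → C = 3360
  (72, 0) → C = 2664
  (33/2, 111/2) → C = 4773/2
The feasible region is unbounded (it extends along (0, 1), (1, 0)), but C strictly increases along every unbounded feasible direction, so there is no improving ray and the minimum is attained at a vertex.

The optimum lies where 3x1 + x2 = 105 and x1 + x2 = 72.
Solving simultaneously gives x1 = 33/2, x2 = 111/2.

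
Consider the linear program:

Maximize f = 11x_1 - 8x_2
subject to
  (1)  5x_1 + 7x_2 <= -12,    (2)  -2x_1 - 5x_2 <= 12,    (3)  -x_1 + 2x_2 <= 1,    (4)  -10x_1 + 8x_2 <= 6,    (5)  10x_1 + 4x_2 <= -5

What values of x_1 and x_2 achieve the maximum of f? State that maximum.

x_1 = 23/42, x_2 = -55/21, maximum f = 1133/42

Vertices and f = 11x_1 - 8x_2:
  (-69/55, -9/11) → f = -399/55
  (13/50, -19/10) → f = 903/50
  (-21/11, -18/11) → f = -87/11
  (23/42, -55/21) → f = 1133/42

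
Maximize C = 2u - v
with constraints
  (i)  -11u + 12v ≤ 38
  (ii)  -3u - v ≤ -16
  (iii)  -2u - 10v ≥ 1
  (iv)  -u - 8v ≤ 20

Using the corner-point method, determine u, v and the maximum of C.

u = 32, v = -13/2, maximum C = 141/2

Feasible corners and C = 2u - v:
  (23/4, -5/4) → C = 51/4
  (148/23, -76/23) → C = 372/23
  (32, -13/2) → C = 141/2

The optimum lies where -2u - 10v = 1 and -u - 8v = 20.
Solving simultaneously gives u = 32, v = -13/2.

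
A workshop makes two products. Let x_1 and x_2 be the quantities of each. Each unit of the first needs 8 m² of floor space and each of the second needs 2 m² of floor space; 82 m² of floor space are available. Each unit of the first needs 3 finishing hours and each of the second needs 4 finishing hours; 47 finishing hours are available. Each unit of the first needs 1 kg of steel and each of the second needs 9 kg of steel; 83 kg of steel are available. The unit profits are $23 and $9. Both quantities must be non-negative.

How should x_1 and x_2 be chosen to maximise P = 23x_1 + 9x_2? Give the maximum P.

Feasible corners and P = 23x_1 + 9x_2:
  (0, 0) → P = 0
  (0, 83/9) → P = 83
  (41/4, 0) → P = 943/4
  (9, 5) → P = 252
  (91/23, 202/23) → P = 3911/23

x_1 = 9, x_2 = 5, maximum P = 252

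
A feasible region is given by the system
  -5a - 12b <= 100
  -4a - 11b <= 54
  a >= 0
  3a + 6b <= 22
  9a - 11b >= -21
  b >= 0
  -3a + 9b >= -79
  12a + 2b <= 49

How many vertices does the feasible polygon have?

Pairwise boundary intersections that survive every other constraint:
  (0, 21/11)
  (0, 0)
  (4/3, 3)
  (125/33, 39/22)
  (49/12, 0)

5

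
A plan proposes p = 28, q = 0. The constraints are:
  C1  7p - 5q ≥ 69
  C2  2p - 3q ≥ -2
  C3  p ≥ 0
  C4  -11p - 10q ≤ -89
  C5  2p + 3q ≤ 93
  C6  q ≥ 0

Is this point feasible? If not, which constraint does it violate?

feasible

C1: 196 ≥ 69 ✓
C2: 56 ≥ -2 ✓
C3: 28 ≥ 0 ✓
C4: -308 ≤ -89 ✓
C5: 56 ≤ 93 ✓
C6: 0 ≥ 0 ✓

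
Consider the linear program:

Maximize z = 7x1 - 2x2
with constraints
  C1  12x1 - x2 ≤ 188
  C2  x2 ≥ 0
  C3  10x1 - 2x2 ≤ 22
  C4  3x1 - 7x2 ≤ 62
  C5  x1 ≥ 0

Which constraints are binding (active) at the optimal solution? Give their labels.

Vertices and z = 7x1 - 2x2:
  (177/7, 808/7) → z = -377/7
  (11/5, 0) → z = 77/5
  (0, 0) → z = 0
The feasible region is unbounded (it extends along (0, 1), (1, 12)), but z strictly decreases along every unbounded feasible direction, so there is no improving ray and the maximum is attained at a vertex.

The maximum is at (11/5, 0). Substituting into each constraint, equality holds for C2 and C3; the remaining constraints have slack.

C2 and C3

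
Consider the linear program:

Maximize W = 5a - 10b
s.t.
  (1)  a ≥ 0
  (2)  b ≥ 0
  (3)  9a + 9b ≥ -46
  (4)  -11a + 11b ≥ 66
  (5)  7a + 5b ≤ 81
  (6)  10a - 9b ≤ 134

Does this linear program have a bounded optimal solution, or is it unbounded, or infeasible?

Extreme points and W = 5a - 10b:
  (0, 6) → W = -60
  (0, 81/5) → W = -162
  (17/4, 41/4) → W = -325/4
The feasible region has finitely many vertices and no improving ray; the maximum is -60 at (0, 6).

bounded optimum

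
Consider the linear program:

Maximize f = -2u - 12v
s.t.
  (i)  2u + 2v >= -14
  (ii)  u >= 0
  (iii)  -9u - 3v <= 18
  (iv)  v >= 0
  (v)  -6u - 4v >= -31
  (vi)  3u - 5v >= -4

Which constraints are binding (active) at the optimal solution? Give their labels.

(ii) and (iv)

Feasible corners and f = -2u - 12v:
  (0, 0) → f = 0
  (0, 4/5) → f = -48/5
  (31/6, 0) → f = -31/3
  (139/42, 39/14) → f = -841/21

The maximum is at (0, 0). Substituting into each constraint, equality holds for (ii) and (iv); the remaining constraints have slack.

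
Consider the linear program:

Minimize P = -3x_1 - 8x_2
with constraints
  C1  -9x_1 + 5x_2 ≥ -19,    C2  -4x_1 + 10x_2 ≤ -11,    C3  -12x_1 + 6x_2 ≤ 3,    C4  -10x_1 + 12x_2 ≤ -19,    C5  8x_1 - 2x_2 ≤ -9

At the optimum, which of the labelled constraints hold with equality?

C3 and C5

Vertices and P = -3x_1 - 8x_2:
  (-43/2, -85/2) → P = 809/2
  (-83/22, -233/22) → P = 2113/22
  (-2, -7/2) → P = 34

The minimum is at (-2, -7/2). Substituting into each constraint, equality holds for C3 and C5; the remaining constraints have slack.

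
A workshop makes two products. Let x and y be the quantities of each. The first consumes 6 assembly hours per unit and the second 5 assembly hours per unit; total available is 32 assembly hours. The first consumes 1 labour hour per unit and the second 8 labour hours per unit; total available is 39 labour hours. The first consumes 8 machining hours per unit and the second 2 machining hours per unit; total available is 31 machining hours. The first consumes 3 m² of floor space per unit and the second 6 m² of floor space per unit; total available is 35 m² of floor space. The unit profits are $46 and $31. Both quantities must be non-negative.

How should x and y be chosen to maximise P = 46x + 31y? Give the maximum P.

x = 13/4, y = 5/2, maximum P = 227

The optimum lies where 6x + 5y = 32 and 8x + 2y = 31.
Solving simultaneously gives x = 13/4, y = 5/2.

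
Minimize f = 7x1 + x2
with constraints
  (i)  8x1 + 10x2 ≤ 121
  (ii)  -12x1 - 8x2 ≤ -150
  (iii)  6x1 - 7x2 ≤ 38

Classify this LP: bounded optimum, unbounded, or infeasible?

bounded optimum

Vertices and f = 7x1 + x2:
  (19/2, 9/2) → f = 71
  (1227/116, 211/58) → f = 9011/116
  (677/66, 37/11) → f = 451/6
The feasible region has finitely many vertices and no improving ray; the minimum is 71 at (19/2, 9/2).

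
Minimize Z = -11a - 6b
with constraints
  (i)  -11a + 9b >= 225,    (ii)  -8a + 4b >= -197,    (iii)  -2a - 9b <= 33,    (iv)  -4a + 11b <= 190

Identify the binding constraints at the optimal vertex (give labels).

Extreme points and Z = -11a - 6b:
  (-258/13, 29/39) → Z = 2780/13
  (-9, 14) → Z = 15
  (-2073/58, 124/29) → Z = 735/2

The minimum is at (-9, 14). Substituting into each constraint, equality holds for (i) and (iv); the remaining constraints have slack.

(i) and (iv)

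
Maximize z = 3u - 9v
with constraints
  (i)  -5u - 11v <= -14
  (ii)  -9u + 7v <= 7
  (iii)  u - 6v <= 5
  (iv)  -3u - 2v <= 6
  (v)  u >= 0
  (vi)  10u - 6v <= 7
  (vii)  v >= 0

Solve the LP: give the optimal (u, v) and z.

u = 23/20, v = 3/4, maximum z = -33/10

At the optimal vertex, -5u - 11v = -14 and 10u - 6v = 7.
Solving simultaneously gives u = 23/20, v = 3/4.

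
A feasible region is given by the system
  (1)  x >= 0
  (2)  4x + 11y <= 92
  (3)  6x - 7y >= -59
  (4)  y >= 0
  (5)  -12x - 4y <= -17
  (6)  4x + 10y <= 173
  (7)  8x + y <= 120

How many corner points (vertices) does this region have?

The feasible vertices (each the meet of two boundaries and inside every other half-plane) are:
  (0, 92/11)
  (0, 17/4)
  (307/21, 64/21)
  (17/12, 0)
  (15, 0)

5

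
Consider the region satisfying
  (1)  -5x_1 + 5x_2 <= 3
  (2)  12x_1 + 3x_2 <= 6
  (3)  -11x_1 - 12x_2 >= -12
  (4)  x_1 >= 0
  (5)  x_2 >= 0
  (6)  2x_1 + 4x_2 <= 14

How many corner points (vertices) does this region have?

5

Pairwise boundary intersections that survive every other constraint:
  (24/115, 93/115)
  (0, 3/5)
  (12/37, 26/37)
  (1/2, 0)
  (0, 0)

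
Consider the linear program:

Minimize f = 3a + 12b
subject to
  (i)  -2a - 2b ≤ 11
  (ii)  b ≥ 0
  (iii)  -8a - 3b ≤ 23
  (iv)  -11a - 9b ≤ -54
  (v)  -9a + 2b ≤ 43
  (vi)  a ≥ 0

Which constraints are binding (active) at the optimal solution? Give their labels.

Extreme points and f = 3a + 12b:
  (54/11, 0) → f = 162/11
  (0, 6) → f = 72
  (0, 43/2) → f = 258
The feasible region is unbounded (it extends along (2, 9), (1, 0)), but f strictly increases along every unbounded feasible direction, so there is no improving ray and the minimum is attained at a vertex.

The minimum is at (54/11, 0). Substituting into each constraint, equality holds for (ii) and (iv); the remaining constraints have slack.

(ii) and (iv)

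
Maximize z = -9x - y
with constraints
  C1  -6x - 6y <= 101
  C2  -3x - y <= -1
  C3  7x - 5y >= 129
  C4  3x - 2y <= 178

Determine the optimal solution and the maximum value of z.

x = 67/11, y = -190/11, maximum z = -413/11

Corner points and z = -9x - y:
  (107/12, -103/4) → z = -109/2
  (433/15, -457/10) → z = -2141/10
  (67/11, -190/11) → z = -413/11
  (632, 859) → z = -6547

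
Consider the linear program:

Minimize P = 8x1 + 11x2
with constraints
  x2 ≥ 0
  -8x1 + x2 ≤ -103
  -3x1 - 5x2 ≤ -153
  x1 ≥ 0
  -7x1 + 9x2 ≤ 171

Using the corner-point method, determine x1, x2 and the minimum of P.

Extreme points and P = 8x1 + 11x2:
  (51, 0) → P = 408
  (668/43, 915/43) → P = 15409/43
  (1098/65, 2089/65) → P = 31763/65
The feasible region is unbounded (it extends along (9, 7), (1, 0)), but P strictly increases along every unbounded feasible direction, so there is no improving ray and the minimum is attained at a vertex.

x1 = 668/43, x2 = 915/43, minimum P = 15409/43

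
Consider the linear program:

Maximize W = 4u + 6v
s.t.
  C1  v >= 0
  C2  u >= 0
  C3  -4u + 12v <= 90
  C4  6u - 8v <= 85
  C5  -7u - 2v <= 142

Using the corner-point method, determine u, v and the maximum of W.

u = 87/2, v = 22, maximum W = 306

Feasible corners and W = 4u + 6v:
  (0, 0) → W = 0
  (85/6, 0) → W = 170/3
  (0, 15/2) → W = 45
  (87/2, 22) → W = 306

The optimum lies where -4u + 12v = 90 and 6u - 8v = 85.
Solving simultaneously gives u = 87/2, v = 22.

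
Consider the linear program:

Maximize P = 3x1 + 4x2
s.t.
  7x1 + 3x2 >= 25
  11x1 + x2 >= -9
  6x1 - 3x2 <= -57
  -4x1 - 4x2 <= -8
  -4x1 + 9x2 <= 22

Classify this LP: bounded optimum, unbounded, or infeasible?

The boundaries 7x1 + 3x2 = 25 and -4x1 - 4x2 = -8 meet at (19/4, -11/4), but that point violates 6x1 - 3x2 ≤ -57. Every candidate vertex is excluded by some other constraint, so the feasible region is empty.

infeasible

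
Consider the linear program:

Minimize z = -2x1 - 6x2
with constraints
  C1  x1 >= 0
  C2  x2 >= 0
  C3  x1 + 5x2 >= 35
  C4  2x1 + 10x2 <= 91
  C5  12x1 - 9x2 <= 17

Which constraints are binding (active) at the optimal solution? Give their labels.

Corner points and z = -2x1 - 6x2:
  (0, 7) → z = -42
  (0, 91/10) → z = -273/5
  (400/69, 403/69) → z = -3218/69
  (43/6, 23/3) → z = -181/3

The minimum is at (43/6, 23/3). Substituting into each constraint, equality holds for C4 and C5; the remaining constraints have slack.

C4 and C5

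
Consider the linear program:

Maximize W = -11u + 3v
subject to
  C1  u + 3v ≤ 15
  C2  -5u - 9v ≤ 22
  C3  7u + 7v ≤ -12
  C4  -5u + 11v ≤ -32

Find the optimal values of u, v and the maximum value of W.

Extreme points and W = -11u + 3v:
  (23/14, -47/14) → W = -197/7
  (23/50, -27/10) → W = -329/25
  (23/28, -71/28) → W = -233/14

The optimum lies where -5u - 9v = 22 and -5u + 11v = -32.
Solving simultaneously gives u = 23/50, v = -27/10.

u = 23/50, v = -27/10, maximum W = -329/25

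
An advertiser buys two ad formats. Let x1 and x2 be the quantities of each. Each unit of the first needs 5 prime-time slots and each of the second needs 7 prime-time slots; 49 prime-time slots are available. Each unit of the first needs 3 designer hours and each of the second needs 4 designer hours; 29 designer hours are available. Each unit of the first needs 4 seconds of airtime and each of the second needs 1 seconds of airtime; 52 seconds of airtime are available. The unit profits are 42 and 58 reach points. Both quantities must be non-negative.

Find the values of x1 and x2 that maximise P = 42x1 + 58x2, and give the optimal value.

x1 = 7, x2 = 2, maximum P = 410

The binding constraints are 5x1 + 7x2 = 49 and 3x1 + 4x2 = 29.
Solving simultaneously gives x1 = 7, x2 = 2.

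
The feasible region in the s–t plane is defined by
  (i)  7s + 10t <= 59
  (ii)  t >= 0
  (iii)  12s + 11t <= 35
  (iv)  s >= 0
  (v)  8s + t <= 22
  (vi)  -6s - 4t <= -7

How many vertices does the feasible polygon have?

5

Of the 15 pairwise boundary intersections, those satisfying every inequality are:
  (11/4, 0)
  (7/6, 0)
  (0, 35/11)
  (207/76, 4/19)
  (0, 7/4)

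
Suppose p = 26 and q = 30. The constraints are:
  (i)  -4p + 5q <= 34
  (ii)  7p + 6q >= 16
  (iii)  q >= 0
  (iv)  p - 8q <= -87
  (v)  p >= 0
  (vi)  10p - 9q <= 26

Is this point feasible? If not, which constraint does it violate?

not feasible — violates (i)

Constraint (i): -4p + 5q = 46, which is not ≤ 34. All other constraints are satisfied.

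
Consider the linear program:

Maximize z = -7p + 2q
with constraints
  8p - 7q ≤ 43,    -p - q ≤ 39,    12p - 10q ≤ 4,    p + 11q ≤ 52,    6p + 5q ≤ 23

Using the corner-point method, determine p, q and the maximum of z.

p = -481/10, q = 91/10, maximum z = 3549/10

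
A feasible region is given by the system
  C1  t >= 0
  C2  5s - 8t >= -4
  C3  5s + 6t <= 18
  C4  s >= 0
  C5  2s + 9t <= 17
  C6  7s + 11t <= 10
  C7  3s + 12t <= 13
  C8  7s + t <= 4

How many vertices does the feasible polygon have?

5

Intersecting each pair of boundary lines and keeping only the points that satisfy every inequality leaves:
  (0, 0)
  (4/7, 0)
  (0, 1/2)
  (12/37, 26/37)
  (17/35, 3/5)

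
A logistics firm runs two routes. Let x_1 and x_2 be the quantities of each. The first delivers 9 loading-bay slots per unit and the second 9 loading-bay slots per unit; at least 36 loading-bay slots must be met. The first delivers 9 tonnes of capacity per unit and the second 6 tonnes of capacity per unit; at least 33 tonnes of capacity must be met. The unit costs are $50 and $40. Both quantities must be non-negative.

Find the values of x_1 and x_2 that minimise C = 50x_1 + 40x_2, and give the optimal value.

Extreme points and C = 50x_1 + 40x_2:
  (0, 11/2) → C = 220
  (4, 0) → C = 200
  (3, 1) → C = 190
The feasible region is unbounded (it extends along (0, 1), (1, 0)), but C strictly increases along every unbounded feasible direction, so there is no improving ray and the minimum is attained at a vertex.

At the optimal vertex, 9x_1 + 9x_2 = 36 and 9x_1 + 6x_2 = 33.
Solving simultaneously gives x_1 = 3, x_2 = 1.

x_1 = 3, x_2 = 1, minimum C = 190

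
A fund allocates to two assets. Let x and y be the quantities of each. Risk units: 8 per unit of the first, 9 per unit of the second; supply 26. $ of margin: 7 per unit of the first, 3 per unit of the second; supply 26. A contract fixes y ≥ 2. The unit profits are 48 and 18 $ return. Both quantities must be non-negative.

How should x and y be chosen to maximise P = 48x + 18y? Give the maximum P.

x = 1, y = 2, maximum P = 84

Extreme points and P = 48x + 18y:
  (0, 26/9) → P = 52
  (0, 2) → P = 36
  (1, 2) → P = 84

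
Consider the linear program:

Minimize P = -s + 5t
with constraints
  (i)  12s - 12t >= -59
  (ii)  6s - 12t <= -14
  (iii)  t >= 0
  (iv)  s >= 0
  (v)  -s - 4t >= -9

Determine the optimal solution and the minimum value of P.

s = 0, t = 7/6, minimum P = 35/6

Corner points and P = -s + 5t:
  (0, 7/6) → P = 35/6
  (13/9, 17/9) → P = 8
  (0, 9/4) → P = 45/4

At the optimal vertex, 6s - 12t = -14 and s = 0.
Solving simultaneously gives s = 0, t = 7/6.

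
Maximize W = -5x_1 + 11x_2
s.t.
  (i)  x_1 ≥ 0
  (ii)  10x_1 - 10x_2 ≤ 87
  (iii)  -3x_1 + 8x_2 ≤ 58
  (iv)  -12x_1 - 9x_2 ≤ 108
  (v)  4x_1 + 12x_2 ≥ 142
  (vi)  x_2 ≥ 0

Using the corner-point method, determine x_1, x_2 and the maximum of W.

x_1 = 110/17, x_2 = 329/34, maximum W = 2519/34

Feasible corners and W = -5x_1 + 11x_2:
  (638/25, 841/50) → W = 2871/50
  (77/5, 67/10) → W = -33/10
  (110/17, 329/34) → W = 2519/34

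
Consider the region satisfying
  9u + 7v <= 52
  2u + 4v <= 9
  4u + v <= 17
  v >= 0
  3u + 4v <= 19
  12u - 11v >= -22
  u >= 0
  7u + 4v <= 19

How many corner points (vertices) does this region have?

Intersecting each pair of boundary lines and keeping only the points that satisfy every inequality leaves:
  (11/70, 76/35)
  (2, 5/4)
  (0, 0)
  (19/7, 0)
  (0, 2)

5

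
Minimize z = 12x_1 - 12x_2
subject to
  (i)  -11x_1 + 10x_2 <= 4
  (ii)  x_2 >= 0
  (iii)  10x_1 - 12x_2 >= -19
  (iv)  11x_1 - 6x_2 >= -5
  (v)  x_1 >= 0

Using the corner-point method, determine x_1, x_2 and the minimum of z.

x_1 = 71/16, x_2 = 169/32, minimum z = -81/8

Feasible corners and z = 12x_1 - 12x_2:
  (71/16, 169/32) → z = -81/8
  (0, 2/5) → z = -24/5
  (0, 0) → z = 0
The feasible region is unbounded (it extends along (6, 5), (1, 0)), but z strictly increases along every unbounded feasible direction, so there is no improving ray and the minimum is attained at a vertex.

The binding constraints are -11x_1 + 10x_2 = 4 and 10x_1 - 12x_2 = -19.
Solving simultaneously gives x_1 = 71/16, x_2 = 169/32.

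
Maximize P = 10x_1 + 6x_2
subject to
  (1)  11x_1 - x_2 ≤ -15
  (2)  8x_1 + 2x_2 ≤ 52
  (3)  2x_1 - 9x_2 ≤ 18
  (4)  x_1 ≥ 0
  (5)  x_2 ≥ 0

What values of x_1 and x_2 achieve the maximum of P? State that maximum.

Feasible corners and P = 10x_1 + 6x_2:
  (11/15, 346/15) → P = 2186/15
  (0, 15) → P = 90
  (0, 26) → P = 156

The binding constraints are 8x_1 + 2x_2 = 52 and x_1 = 0.
Solving simultaneously gives x_1 = 0, x_2 = 26.

x_1 = 0, x_2 = 26, maximum P = 156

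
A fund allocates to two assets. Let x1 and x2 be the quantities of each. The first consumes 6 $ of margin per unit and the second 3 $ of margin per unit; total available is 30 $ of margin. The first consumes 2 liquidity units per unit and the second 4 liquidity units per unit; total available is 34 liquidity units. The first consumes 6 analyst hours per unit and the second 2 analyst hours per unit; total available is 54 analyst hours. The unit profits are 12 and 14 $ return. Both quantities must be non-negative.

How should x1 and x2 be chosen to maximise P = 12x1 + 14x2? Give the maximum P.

Corner points and P = 12x1 + 14x2:
  (0, 0) → P = 0
  (0, 17/2) → P = 119
  (5, 0) → P = 60
  (1, 8) → P = 124

x1 = 1, x2 = 8, maximum P = 124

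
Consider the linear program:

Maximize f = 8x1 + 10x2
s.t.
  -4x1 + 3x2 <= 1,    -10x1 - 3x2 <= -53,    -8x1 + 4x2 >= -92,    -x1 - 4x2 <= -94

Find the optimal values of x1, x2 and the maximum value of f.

x1 = 35, x2 = 47, maximum f = 750

Feasible corners and f = 8x1 + 10x2:
  (35, 47) → f = 750
  (278/19, 377/19) → f = 5994/19
  (62/3, 55/3) → f = 1046/3

The binding constraints are -4x1 + 3x2 = 1 and -8x1 + 4x2 = -92.
Solving simultaneously gives x1 = 35, x2 = 47.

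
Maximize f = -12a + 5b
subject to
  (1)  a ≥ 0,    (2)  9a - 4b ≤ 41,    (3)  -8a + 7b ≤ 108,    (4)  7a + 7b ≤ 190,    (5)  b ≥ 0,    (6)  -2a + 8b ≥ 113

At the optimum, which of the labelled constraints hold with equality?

(1) and (3)

Extreme points and f = -12a + 5b:
  (0, 108/7) → f = 540/7
  (0, 113/8) → f = 565/8
  (82/15, 2276/105) → f = 4492/105
  (729/70, 1171/70) → f = -2893/70

The maximum is at (0, 108/7). Substituting into each constraint, equality holds for (1) and (3); the remaining constraints have slack.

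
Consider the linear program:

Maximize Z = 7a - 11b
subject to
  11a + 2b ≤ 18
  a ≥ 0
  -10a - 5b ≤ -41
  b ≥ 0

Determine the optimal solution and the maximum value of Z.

a = 8/35, b = 271/35, maximum Z = -585/7

Corner points and Z = 7a - 11b:
  (0, 9) → Z = -99
  (8/35, 271/35) → Z = -585/7
  (0, 41/5) → Z = -451/5

The optimum lies where 11a + 2b = 18 and -10a - 5b = -41.
Solving simultaneously gives a = 8/35, b = 271/35.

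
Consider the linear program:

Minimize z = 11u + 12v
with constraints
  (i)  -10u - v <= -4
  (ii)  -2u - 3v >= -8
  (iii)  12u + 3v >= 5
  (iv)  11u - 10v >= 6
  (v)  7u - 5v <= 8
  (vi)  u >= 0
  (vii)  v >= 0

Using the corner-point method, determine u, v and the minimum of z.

Feasible corners and z = 11u + 12v:
  (98/53, 76/53) → z = 1990/53
  (64/31, 40/31) → z = 1184/31
  (6/11, 0) → z = 6
  (8/7, 0) → z = 88/7

The binding constraints are 11u - 10v = 6 and v = 0.
Solving simultaneously gives u = 6/11, v = 0.

u = 6/11, v = 0, minimum z = 6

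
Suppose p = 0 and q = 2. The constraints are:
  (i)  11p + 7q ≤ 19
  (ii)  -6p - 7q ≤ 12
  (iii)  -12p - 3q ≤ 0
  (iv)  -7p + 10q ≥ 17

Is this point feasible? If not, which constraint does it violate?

feasible

(i): 14 ≤ 19 ✓
(ii): -14 ≤ 12 ✓
(iii): -6 ≤ 0 ✓
(iv): 20 ≥ 17 ✓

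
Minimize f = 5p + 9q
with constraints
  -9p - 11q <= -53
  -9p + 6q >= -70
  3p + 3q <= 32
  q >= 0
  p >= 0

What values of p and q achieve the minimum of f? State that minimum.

p = 53/9, q = 0, minimum f = 265/9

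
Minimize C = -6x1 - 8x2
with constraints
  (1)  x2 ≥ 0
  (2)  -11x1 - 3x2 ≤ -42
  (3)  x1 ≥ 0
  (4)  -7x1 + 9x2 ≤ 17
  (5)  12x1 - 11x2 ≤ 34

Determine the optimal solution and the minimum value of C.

Vertices and C = -6x1 - 8x2:
  (109/40, 481/120) → C = -581/12
  (564/157, 130/157) → C = -4424/157
  (493/31, 442/31) → C = -6494/31

x1 = 493/31, x2 = 442/31, minimum C = -6494/31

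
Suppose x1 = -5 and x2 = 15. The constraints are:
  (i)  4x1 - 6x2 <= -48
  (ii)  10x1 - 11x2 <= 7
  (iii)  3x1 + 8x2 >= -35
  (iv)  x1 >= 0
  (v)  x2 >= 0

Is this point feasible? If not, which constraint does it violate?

Constraint (iv): x1 = -5, which is not ≥ 0. All other constraints are satisfied.

not feasible — violates (iv)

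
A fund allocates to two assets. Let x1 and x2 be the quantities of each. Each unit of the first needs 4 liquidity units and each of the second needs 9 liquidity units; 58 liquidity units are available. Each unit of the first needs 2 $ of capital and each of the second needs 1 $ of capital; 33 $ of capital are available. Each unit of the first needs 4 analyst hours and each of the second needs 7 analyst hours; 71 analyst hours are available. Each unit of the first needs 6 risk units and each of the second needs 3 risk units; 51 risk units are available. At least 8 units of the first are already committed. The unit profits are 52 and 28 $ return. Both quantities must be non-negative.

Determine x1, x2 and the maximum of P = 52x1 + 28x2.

x1 = 8, x2 = 1, maximum P = 444

Corner points and P = 52x1 + 28x2:
  (17/2, 0) → P = 442
  (8, 0) → P = 416
  (8, 1) → P = 444

The optimum lies where 6x1 + 3x2 = 51 and x1 = 8.
Solving simultaneously gives x1 = 8, x2 = 1.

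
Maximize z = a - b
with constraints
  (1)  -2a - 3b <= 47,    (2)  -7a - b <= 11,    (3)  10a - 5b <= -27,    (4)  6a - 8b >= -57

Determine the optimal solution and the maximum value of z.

Corner points and z = a - b:
  (-82/45, 79/45) → z = -161/45
  (-145/62, 333/62) → z = -239/31
  (69/50, 204/25) → z = -339/50

At the optimal vertex, -7a - b = 11 and 10a - 5b = -27.
Solving simultaneously gives a = -82/45, b = 79/45.

a = -82/45, b = 79/45, maximum z = -161/45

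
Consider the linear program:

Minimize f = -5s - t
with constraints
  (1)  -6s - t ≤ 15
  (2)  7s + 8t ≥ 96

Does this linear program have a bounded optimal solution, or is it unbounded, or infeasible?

From the feasible point (-216/41, 681/41), moving in the direction (-1, 6) keeps every constraint satisfied while f decreases without bound.

unbounded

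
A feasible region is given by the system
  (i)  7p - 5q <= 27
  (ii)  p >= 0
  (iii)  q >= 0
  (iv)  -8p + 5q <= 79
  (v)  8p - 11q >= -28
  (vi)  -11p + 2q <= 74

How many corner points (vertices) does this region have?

Intersecting each pair of boundary lines and keeping only the points that satisfy every inequality leaves:
  (27/7, 0)
  (437/37, 412/37)
  (0, 0)
  (0, 28/11)

4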